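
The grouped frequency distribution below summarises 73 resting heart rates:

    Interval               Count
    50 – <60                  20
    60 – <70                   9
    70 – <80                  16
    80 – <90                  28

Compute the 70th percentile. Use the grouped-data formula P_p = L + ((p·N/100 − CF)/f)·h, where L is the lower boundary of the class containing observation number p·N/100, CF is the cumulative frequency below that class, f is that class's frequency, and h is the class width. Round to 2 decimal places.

N = 73; target position k = 70/100 · 73 = 51.1.
Cumulative frequencies: 20, 29, 45, 73.
Observation 51.1 falls in the class 80 – <90.
L = 80, CF = 45, f = 28, h = 10.
P70 = 80 + ((51.1 − 45)/28)·10 = 80 + 2.17857 = 82.1786.

82.18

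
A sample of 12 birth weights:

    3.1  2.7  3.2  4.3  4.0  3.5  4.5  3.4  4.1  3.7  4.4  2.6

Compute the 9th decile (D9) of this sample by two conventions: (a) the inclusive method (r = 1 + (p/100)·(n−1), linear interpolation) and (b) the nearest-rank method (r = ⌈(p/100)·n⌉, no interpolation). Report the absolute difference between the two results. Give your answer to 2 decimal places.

0.01

Sorted: 2.6, 2.7, 3.1, 3.2, 3.4, 3.5, 3.7, 4.0, 4.1, 4.3, 4.4, 4.5.
n = 12.
(a) r = 10.9; between ranks 10 (4.3) and 11 (4.4): 4.39.
(b) the nearest-rank method: rank 11 → 4.4.
|4.39 − 4.4| = 0.01.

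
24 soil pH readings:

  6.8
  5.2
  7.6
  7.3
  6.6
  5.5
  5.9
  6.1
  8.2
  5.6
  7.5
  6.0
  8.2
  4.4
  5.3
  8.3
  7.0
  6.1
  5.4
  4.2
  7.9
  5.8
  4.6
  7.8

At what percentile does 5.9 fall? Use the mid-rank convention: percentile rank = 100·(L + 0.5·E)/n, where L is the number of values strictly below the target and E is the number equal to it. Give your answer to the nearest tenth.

Sorted: 4.2, 4.4, 4.6, 5.2, 5.3, 5.4, 5.5, 5.6, 5.8, 5.9, 6.0, 6.1, 6.1, 6.6, 6.8, 7.0, 7.3, 7.5, 7.6, 7.8, 7.9, 8.2, 8.2, 8.3.
Count below 5.9: L = 9; count equal: E = 1; n = 24.
Percentile rank = 100·(9 + 0.5·1)/24 = 100·9.5/24 = 39.58.

39.6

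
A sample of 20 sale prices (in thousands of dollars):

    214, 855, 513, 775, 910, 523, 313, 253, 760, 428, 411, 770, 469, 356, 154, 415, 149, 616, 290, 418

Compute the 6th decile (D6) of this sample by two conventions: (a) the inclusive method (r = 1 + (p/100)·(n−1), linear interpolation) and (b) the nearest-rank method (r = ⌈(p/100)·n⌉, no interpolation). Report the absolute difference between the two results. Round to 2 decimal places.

Sorted: 149, 154, 214, 253, 290, 313, 356, 411, 415, 418, 428, 469, 513, 523, 616, 760, 770, 775, 855, 910.
n = 20.
(a) r = 12.4; between ranks 12 (469) and 13 (513): 486.6.
(b) the nearest-rank method: rank 12 → 469.
|486.6 − 469| = 17.6.

17.60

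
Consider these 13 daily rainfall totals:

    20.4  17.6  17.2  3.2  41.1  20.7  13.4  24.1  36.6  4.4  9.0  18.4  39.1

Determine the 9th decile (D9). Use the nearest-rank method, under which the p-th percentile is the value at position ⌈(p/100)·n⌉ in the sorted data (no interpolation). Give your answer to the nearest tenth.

Sorted: 3.2, 4.4, 9.0, 13.4, 17.2, 17.6, 18.4, 20.4, 20.7, 24.1, 36.6, 39.1, 41.1.
n = 13.
Position = ⌈90/100 · 13⌉ = ⌈11.7⌉ = 12.
The value at rank 12 is 39.1.

39.1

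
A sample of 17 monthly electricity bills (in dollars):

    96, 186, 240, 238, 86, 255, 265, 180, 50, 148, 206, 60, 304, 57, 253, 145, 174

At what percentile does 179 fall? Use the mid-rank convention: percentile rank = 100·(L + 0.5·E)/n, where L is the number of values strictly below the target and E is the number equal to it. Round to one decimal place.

47.1

Sorted: 50, 57, 60, 86, 96, 145, 148, 174, 180, 186, 206, 238, 240, 253, 255, 265, 304.
Count below 179: L = 8; count equal: E = 0; n = 17.
Percentile rank = 100·(8 + 0.5·0)/17 = 100·8/17 = 47.06.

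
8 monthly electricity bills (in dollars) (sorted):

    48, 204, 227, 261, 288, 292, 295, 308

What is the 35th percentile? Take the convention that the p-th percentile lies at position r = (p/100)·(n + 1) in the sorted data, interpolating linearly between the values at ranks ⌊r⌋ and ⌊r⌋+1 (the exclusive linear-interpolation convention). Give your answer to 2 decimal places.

n = 8.
r = (35/100)·(8 + 1) = 3.15.
Rank 3 is 227 and rank 4 is 261.
Interpolate: 227 + 0.15·(261 − 227) = 227 + 0.15·34 = 232.1.

232.10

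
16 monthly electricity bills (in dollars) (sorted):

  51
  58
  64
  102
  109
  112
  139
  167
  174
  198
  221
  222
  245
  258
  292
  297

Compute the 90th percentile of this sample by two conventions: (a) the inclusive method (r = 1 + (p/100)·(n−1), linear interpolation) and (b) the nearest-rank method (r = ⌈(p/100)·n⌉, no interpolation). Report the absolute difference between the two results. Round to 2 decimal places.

n = 16.
(a) r = 14.5; between ranks 14 (258) and 15 (292): 275.
(b) the nearest-rank method: rank 15 → 292.
|275 − 292| = 17.

17.00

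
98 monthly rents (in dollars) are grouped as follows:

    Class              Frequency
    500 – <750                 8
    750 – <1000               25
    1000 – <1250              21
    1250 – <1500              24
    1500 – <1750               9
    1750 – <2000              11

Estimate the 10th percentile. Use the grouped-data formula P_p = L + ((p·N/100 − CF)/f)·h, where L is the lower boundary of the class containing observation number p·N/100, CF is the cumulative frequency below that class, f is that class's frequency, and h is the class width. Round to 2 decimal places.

N = 98; target position k = 10/100 · 98 = 9.8.
Cumulative frequencies: 8, 33, 54, 78, 87, 98.
Observation 9.8 falls in the class 750 – <1000.
L = 750, CF = 8, f = 25, h = 250.
P10 = 750 + ((9.8 − 8)/25)·250 = 750 + 18 = 768.

768.00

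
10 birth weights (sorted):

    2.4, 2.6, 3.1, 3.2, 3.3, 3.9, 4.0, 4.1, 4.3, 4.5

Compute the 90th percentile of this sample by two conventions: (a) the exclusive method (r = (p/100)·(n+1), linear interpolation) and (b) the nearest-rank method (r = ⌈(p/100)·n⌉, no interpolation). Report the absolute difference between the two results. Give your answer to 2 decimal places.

n = 10.
(a) r = 9.9; between ranks 9 (4.3) and 10 (4.5): 4.48.
(b) the nearest-rank method: rank 9 → 4.3.
|4.48 − 4.3| = 0.18.

0.18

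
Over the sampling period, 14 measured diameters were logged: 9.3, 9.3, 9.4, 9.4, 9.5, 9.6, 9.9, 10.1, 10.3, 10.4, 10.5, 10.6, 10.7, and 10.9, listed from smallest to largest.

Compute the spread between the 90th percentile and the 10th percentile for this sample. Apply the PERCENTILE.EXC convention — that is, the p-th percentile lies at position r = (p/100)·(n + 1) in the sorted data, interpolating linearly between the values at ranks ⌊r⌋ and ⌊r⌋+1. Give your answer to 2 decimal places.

n = 14.
P10: r = 1.5; ranks 1–2 are 9.3, 9.3; interpolating gives 9.3.
P90: r = 13.5; ranks 13–14 are 10.7, 10.9; interpolating gives 10.8.
Difference: 10.8 − 9.3 = 1.5.

1.50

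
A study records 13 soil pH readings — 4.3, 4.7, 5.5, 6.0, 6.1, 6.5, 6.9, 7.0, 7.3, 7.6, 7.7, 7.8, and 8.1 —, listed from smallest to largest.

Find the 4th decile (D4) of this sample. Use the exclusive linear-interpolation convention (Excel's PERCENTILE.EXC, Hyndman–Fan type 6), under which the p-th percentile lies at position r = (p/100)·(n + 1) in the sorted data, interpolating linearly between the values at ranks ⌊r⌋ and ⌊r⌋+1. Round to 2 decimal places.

6.34

n = 13.
r = (40/100)·(13 + 1) = 5.6.
Rank 5 is 6.1 and rank 6 is 6.5.
Interpolate: 6.1 + 0.6·(6.5 − 6.1) = 6.1 + 0.6·0.4 = 6.34.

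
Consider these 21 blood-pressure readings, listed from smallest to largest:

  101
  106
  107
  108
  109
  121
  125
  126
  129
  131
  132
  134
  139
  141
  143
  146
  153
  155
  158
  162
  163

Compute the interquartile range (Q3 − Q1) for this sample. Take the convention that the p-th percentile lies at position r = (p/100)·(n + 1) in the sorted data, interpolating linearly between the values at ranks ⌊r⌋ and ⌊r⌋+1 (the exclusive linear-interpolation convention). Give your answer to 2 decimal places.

n = 21.
P25: r = 5.5; ranks 5–6 are 109, 121; interpolating gives 115.
P75: r = 16.5; ranks 16–17 are 146, 153; interpolating gives 149.5.
Difference: 149.5 − 115 = 34.5.

34.50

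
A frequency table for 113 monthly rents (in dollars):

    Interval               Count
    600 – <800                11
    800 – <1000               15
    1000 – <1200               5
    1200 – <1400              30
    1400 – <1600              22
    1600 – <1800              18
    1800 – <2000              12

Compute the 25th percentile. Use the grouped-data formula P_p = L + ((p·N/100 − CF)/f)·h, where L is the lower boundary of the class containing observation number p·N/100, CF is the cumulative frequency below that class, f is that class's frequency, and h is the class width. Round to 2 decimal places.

1090.00

N = 113; target position k = 25/100 · 113 = 28.25.
Cumulative frequencies: 11, 26, 31, 61, 83, 101, 113.
Observation 28.25 falls in the class 1000 – <1200.
L = 1000, CF = 26, f = 5, h = 200.
P25 = 1000 + ((28.25 − 26)/5)·200 = 1000 + 90 = 1090.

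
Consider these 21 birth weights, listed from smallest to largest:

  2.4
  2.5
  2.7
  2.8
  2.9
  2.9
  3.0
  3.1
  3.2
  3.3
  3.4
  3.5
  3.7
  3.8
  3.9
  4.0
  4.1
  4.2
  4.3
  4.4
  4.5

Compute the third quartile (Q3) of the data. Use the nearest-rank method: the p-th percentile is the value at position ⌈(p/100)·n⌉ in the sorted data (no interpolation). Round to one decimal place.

n = 21.
Position = ⌈75/100 · 21⌉ = ⌈15.75⌉ = 16.
The value at rank 16 is 4.0.

4.0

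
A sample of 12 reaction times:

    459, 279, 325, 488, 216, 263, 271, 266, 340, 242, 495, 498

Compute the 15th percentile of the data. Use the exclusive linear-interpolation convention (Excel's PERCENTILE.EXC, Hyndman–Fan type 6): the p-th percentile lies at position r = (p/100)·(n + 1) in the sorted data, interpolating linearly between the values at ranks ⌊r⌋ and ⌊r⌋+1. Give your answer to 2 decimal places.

240.70

Sorted: 216, 242, 263, 266, 271, 279, 325, 340, 459, 488, 495, 498.
n = 12.
r = (15/100)·(12 + 1) = 1.95.
Rank 1 is 216 and rank 2 is 242.
Interpolate: 216 + 0.95·(242 − 216) = 216 + 0.95·26 = 240.7.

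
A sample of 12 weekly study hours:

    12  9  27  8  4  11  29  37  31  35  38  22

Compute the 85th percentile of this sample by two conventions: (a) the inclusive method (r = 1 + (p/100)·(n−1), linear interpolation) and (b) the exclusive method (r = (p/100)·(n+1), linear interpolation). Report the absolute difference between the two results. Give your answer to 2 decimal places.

Sorted: 4, 8, 9, 11, 12, 22, 27, 29, 31, 35, 37, 38.
n = 12.
(a) r = 10.35; between ranks 10 (35) and 11 (37): 35.7.
(b) r = 11.05; between ranks 11 (37) and 12 (38): 37.05.
|35.7 − 37.05| = 1.35.

1.35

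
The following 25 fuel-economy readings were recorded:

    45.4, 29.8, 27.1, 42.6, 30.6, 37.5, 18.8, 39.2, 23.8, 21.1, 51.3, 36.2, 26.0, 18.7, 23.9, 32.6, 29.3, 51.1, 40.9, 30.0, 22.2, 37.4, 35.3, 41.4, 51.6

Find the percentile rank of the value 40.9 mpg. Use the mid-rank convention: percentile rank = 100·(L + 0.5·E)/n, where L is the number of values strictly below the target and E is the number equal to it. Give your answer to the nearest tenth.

Sorted: 18.7, 18.8, 21.1, 22.2, 23.8, 23.9, 26.0, 27.1, 29.3, 29.8, 30.0, 30.6, 32.6, 35.3, 36.2, 37.4, 37.5, 39.2, 40.9, 41.4, 42.6, 45.4, 51.1, 51.3, 51.6.
Count below 40.9: L = 18; count equal: E = 1; n = 25.
Percentile rank = 100·(18 + 0.5·1)/25 = 100·18.5/25 = 74.

74.0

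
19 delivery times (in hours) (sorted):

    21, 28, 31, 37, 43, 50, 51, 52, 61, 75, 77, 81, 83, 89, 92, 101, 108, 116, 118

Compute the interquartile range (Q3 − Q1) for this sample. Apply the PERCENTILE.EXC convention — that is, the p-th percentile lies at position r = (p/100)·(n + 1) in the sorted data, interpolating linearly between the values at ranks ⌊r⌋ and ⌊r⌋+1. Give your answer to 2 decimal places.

n = 19.
P25: r = 5 (integer) → 43.
P75: r = 15 (integer) → 92.
Difference: 92 − 43 = 49.

49.00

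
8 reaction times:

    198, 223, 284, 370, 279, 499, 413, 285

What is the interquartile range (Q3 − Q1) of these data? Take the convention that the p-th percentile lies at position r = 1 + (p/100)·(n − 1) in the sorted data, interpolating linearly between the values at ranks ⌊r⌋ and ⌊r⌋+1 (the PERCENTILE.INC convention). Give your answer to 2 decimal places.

Sorted: 198, 223, 279, 284, 285, 370, 413, 499.
n = 8.
P25: r = 2.75; ranks 2–3 are 223, 279; interpolating gives 265.
P75: r = 6.25; ranks 6–7 are 370, 413; interpolating gives 380.75.
Difference: 380.75 − 265 = 115.75.

115.75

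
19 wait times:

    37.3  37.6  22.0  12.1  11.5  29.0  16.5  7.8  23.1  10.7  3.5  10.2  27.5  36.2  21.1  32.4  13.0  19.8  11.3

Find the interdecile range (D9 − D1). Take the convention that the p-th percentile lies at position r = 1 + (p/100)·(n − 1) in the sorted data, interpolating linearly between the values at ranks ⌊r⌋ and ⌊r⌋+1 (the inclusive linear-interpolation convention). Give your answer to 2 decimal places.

26.70

Sorted: 3.5, 7.8, 10.2, 10.7, 11.3, 11.5, 12.1, 13.0, 16.5, 19.8, 21.1, 22.0, 23.1, 27.5, 29.0, 32.4, 36.2, 37.3, 37.6.
n = 19.
P10: r = 2.8; ranks 2–3 are 7.8, 10.2; interpolating gives 9.72.
P90: r = 17.2; ranks 17–18 are 36.2, 37.3; interpolating gives 36.42.
Difference: 36.42 − 9.72 = 26.7.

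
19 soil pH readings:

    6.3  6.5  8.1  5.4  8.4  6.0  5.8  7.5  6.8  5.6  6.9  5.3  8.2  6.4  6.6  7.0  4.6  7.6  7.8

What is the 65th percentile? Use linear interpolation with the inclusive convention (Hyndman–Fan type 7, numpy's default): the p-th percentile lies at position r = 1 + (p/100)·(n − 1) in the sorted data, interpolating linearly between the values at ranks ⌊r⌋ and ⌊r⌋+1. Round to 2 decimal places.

6.97

Sorted: 4.6, 5.3, 5.4, 5.6, 5.8, 6.0, 6.3, 6.4, 6.5, 6.6, 6.8, 6.9, 7.0, 7.5, 7.6, 7.8, 8.1, 8.2, 8.4.
n = 19.
r = 1 + (65/100)·(19 − 1) = 1 + 11.7 = 12.7.
Rank 12 is 6.9 and rank 13 is 7.0.
Interpolate: 6.9 + 0.7·(7.0 − 6.9) = 6.9 + 0.7·0.1 = 6.97.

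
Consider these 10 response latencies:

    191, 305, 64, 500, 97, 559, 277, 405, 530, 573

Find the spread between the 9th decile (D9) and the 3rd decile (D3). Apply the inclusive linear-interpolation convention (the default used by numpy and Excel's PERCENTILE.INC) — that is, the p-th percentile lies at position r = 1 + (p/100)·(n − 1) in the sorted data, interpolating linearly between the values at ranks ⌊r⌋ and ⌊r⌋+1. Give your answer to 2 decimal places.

309.20

Sorted: 64, 97, 191, 277, 305, 405, 500, 530, 559, 573.
n = 10.
P30: r = 3.7; ranks 3–4 are 191, 277; interpolating gives 251.2.
P90: r = 9.1; ranks 9–10 are 559, 573; interpolating gives 560.4.
Difference: 560.4 − 251.2 = 309.2.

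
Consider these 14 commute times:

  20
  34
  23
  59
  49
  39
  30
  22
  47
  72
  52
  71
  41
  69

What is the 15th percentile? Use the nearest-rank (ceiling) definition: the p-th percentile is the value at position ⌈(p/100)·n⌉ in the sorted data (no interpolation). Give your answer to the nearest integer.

Sorted: 20, 22, 23, 30, 34, 39, 41, 47, 49, 52, 59, 69, 71, 72.
n = 14.
Position = ⌈15/100 · 14⌉ = ⌈2.1⌉ = 3.
The value at rank 3 is 23.

23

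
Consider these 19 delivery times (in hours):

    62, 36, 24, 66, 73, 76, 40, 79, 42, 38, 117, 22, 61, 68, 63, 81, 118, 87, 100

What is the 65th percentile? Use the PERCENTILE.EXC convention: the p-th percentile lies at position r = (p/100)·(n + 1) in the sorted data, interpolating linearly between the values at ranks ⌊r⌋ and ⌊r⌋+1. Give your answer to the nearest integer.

Sorted: 22, 24, 36, 38, 40, 42, 61, 62, 63, 66, 68, 73, 76, 79, 81, 87, 100, 117, 118.
n = 19.
r = (65/100)·(19 + 1) = 13.
r is an integer, so P65 is the value at rank 13: 76.

76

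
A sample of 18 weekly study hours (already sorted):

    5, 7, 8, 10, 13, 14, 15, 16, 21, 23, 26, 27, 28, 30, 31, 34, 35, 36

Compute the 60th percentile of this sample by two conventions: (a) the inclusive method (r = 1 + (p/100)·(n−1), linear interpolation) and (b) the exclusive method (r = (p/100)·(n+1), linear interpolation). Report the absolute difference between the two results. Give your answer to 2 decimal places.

n = 18.
(a) r = 11.2; between ranks 11 (26) and 12 (27): 26.2.
(b) r = 11.4; between ranks 11 (26) and 12 (27): 26.4.
|26.2 − 26.4| = 0.2.

0.20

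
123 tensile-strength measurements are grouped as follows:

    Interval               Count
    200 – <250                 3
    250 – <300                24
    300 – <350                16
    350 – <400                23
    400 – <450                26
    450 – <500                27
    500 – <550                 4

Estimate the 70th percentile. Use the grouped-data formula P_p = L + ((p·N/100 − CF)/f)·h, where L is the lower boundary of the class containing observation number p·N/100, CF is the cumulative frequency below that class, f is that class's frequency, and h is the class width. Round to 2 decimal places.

N = 123; target position k = 70/100 · 123 = 86.1.
Cumulative frequencies: 3, 27, 43, 66, 92, 119, 123.
Observation 86.1 falls in the class 400 – <450.
L = 400, CF = 66, f = 26, h = 50.
P70 = 400 + ((86.1 − 66)/26)·50 = 400 + 38.6538 = 438.654.

438.65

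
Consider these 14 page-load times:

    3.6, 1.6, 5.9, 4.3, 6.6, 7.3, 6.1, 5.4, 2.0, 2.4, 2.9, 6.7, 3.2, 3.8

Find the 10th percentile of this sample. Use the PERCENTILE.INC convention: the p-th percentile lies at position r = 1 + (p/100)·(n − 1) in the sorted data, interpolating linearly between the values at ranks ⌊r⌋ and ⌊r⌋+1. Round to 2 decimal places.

Sorted: 1.6, 2.0, 2.4, 2.9, 3.2, 3.6, 3.8, 4.3, 5.4, 5.9, 6.1, 6.6, 6.7, 7.3.
n = 14.
r = 1 + (10/100)·(14 − 1) = 1 + 1.3 = 2.3.
Rank 2 is 2.0 and rank 3 is 2.4.
Interpolate: 2.0 + 0.3·(2.4 − 2.0) = 2.0 + 0.3·0.4 = 2.12.

2.12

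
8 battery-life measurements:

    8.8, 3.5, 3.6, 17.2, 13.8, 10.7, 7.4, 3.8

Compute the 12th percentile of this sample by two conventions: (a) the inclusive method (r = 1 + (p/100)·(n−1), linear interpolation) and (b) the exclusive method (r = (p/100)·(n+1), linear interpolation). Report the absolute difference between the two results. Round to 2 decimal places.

0.08

Sorted: 3.5, 3.6, 3.8, 7.4, 8.8, 10.7, 13.8, 17.2.
n = 8.
(a) r = 1.84; between ranks 1 (3.5) and 2 (3.6): 3.584.
(b) r = 1.08; between ranks 1 (3.5) and 2 (3.6): 3.508.
|3.584 − 3.508| = 0.076.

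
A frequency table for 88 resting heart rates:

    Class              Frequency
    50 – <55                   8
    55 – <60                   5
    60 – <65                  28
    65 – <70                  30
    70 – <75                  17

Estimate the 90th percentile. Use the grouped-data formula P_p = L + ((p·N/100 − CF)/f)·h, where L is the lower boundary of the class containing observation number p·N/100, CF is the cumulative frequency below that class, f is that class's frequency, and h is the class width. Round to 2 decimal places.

N = 88; target position k = 90/100 · 88 = 79.2.
Cumulative frequencies: 8, 13, 41, 71, 88.
Observation 79.2 falls in the class 70 – <75.
L = 70, CF = 71, f = 17, h = 5.
P90 = 70 + ((79.2 − 71)/17)·5 = 70 + 2.41176 = 72.4118.

72.41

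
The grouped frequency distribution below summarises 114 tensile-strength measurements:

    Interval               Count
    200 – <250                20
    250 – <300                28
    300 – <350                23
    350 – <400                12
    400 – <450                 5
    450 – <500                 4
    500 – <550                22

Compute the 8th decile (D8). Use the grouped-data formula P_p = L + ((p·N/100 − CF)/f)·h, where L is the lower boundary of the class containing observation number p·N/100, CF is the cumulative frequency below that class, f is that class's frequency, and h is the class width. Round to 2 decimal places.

490.00

N = 114; target position k = 80/100 · 114 = 91.2.
Cumulative frequencies: 20, 48, 71, 83, 88, 92, 114.
Observation 91.2 falls in the class 450 – <500.
L = 450, CF = 88, f = 4, h = 50.
P80 = 450 + ((91.2 − 88)/4)·50 = 450 + 40 = 490.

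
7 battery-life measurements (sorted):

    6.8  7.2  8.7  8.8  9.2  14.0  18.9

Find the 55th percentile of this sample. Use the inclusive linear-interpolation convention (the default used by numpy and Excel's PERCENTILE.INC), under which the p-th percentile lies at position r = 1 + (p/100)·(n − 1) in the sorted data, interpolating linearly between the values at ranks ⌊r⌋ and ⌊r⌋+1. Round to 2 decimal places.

8.92

n = 7.
r = 1 + (55/100)·(7 − 1) = 1 + 3.3 = 4.3.
Rank 4 is 8.8 and rank 5 is 9.2.
Interpolate: 8.8 + 0.3·(9.2 − 8.8) = 8.8 + 0.3·0.4 = 8.92.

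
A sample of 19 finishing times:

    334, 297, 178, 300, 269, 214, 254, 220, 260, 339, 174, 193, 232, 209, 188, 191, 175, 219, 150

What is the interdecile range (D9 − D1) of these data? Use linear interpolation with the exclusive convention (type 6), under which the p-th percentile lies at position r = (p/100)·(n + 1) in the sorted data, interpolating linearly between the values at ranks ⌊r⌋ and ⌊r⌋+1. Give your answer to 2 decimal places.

Sorted: 150, 174, 175, 178, 188, 191, 193, 209, 214, 219, 220, 232, 254, 260, 269, 297, 300, 334, 339.
n = 19.
P10: r = 2 (integer) → 174.
P90: r = 18 (integer) → 334.
Difference: 334 − 174 = 160.

160.00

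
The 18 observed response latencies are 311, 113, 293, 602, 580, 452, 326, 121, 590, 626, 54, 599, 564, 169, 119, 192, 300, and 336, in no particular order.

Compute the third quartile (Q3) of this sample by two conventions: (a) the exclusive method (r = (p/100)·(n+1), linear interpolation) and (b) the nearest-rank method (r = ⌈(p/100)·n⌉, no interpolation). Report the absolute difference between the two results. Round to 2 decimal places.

2.50

Sorted: 54, 113, 119, 121, 169, 192, 293, 300, 311, 326, 336, 452, 564, 580, 590, 599, 602, 626.
n = 18.
(a) r = 14.25; between ranks 14 (580) and 15 (590): 582.5.
(b) the nearest-rank method: rank 14 → 580.
|582.5 − 580| = 2.5.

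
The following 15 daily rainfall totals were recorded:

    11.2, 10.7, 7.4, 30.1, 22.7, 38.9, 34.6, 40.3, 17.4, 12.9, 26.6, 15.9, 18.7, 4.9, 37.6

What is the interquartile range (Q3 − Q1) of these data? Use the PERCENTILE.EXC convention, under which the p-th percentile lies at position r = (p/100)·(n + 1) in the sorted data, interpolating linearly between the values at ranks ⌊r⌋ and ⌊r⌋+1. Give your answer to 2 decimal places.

Sorted: 4.9, 7.4, 10.7, 11.2, 12.9, 15.9, 17.4, 18.7, 22.7, 26.6, 30.1, 34.6, 37.6, 38.9, 40.3.
n = 15.
P25: r = 4 (integer) → 11.2.
P75: r = 12 (integer) → 34.6.
Difference: 34.6 − 11.2 = 23.4.

23.40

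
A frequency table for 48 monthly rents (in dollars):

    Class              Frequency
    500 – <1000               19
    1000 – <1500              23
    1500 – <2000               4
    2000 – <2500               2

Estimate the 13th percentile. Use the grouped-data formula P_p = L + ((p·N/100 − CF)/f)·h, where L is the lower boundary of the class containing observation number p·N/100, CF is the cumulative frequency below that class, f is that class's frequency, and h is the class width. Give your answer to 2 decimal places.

664.21

N = 48; target position k = 13/100 · 48 = 6.24.
Cumulative frequencies: 19, 42, 46, 48.
Observation 6.24 falls in the class 500 – <1000.
L = 500, CF = 0, f = 19, h = 500.
P13 = 500 + ((6.24 − 0)/19)·500 = 500 + 164.211 = 664.211.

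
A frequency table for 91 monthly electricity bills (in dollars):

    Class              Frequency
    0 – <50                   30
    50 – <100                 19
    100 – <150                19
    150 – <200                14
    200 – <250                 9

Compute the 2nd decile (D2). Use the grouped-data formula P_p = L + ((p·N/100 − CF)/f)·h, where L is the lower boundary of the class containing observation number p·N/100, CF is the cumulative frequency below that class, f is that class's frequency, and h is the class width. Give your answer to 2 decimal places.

N = 91; target position k = 20/100 · 91 = 18.2.
Cumulative frequencies: 30, 49, 68, 82, 91.
Observation 18.2 falls in the class 0 – <50.
L = 0, CF = 0, f = 30, h = 50.
P20 = 0 + ((18.2 − 0)/30)·50 = 0 + 30.3333 = 30.3333.

30.33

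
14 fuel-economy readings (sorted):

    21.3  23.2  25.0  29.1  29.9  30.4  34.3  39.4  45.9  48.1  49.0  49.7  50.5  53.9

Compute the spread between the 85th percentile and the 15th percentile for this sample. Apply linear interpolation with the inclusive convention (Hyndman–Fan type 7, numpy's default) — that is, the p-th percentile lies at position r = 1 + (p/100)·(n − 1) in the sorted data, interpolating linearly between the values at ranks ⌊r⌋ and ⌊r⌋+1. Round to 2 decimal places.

n = 14.
P15: r = 2.95; ranks 2–3 are 23.2, 25.0; interpolating gives 24.91.
P85: r = 12.05; ranks 12–13 are 49.7, 50.5; interpolating gives 49.74.
Difference: 49.74 − 24.91 = 24.83.

24.83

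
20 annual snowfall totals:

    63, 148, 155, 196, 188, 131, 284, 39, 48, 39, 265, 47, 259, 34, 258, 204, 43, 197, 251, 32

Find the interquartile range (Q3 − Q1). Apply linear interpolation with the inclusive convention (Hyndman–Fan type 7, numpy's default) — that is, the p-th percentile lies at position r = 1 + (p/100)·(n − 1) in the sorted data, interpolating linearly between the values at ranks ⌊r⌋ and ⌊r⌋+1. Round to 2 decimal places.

Sorted: 32, 34, 39, 39, 43, 47, 48, 63, 131, 148, 155, 188, 196, 197, 204, 251, 258, 259, 265, 284.
n = 20.
P25: r = 5.75; ranks 5–6 are 43, 47; interpolating gives 46.
P75: r = 15.25; ranks 15–16 are 204, 251; interpolating gives 215.75.
Difference: 215.75 − 46 = 169.75.

169.75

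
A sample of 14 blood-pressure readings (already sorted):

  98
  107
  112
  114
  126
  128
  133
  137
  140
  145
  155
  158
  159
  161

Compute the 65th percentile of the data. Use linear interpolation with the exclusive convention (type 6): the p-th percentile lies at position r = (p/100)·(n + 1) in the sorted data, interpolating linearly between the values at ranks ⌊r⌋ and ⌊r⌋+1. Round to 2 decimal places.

n = 14.
r = (65/100)·(14 + 1) = 9.75.
Rank 9 is 140 and rank 10 is 145.
Interpolate: 140 + 0.75·(145 − 140) = 140 + 0.75·5 = 143.75.

143.75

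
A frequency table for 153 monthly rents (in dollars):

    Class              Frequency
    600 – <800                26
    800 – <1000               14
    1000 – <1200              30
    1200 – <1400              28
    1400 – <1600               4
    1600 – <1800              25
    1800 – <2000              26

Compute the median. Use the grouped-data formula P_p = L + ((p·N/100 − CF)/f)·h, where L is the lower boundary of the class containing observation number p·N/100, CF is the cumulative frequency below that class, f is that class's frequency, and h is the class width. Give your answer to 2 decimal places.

1246.43

N = 153; target position k = 50/100 · 153 = 76.5.
Cumulative frequencies: 26, 40, 70, 98, 102, 127, 153.
Observation 76.5 falls in the class 1200 – <1400.
L = 1200, CF = 70, f = 28, h = 200.
P50 = 1200 + ((76.5 − 70)/28)·200 = 1200 + 46.4286 = 1246.43.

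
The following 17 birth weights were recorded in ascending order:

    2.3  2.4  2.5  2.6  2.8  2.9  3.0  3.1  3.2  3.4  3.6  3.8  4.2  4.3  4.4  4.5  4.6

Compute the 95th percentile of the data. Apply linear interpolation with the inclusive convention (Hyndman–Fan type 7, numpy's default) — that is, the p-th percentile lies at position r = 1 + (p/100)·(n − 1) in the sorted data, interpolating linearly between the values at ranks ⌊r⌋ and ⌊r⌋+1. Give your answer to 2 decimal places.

4.52

n = 17.
r = 1 + (95/100)·(17 − 1) = 1 + 15.2 = 16.2.
Rank 16 is 4.5 and rank 17 is 4.6.
Interpolate: 4.5 + 0.2·(4.6 − 4.5) = 4.5 + 0.2·0.1 = 4.52.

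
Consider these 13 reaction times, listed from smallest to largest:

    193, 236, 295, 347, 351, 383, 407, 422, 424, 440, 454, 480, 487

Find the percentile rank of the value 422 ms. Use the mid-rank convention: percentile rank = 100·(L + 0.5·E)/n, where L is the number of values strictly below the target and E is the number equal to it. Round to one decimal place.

57.7

Count below 422: L = 7; count equal: E = 1; n = 13.
Percentile rank = 100·(7 + 0.5·1)/13 = 100·7.5/13 = 57.69.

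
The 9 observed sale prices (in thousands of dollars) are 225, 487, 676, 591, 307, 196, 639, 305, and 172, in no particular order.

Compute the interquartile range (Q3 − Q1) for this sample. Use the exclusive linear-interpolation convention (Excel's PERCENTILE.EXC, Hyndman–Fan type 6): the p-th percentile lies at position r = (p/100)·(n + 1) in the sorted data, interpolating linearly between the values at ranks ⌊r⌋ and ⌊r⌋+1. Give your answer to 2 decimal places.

Sorted: 172, 196, 225, 305, 307, 487, 591, 639, 676.
n = 9.
P25: r = 2.5; ranks 2–3 are 196, 225; interpolating gives 210.5.
P75: r = 7.5; ranks 7–8 are 591, 639; interpolating gives 615.
Difference: 615 − 210.5 = 404.5.

404.50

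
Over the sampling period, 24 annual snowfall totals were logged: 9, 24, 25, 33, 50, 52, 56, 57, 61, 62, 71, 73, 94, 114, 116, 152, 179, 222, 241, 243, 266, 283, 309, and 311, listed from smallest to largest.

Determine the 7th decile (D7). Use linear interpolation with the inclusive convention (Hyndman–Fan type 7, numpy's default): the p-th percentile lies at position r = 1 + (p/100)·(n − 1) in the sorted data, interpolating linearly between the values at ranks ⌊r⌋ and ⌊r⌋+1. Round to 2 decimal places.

183.30

n = 24.
r = 1 + (70/100)·(24 − 1) = 1 + 16.1 = 17.1.
Rank 17 is 179 and rank 18 is 222.
Interpolate: 179 + 0.1·(222 − 179) = 179 + 0.1·43 = 183.3.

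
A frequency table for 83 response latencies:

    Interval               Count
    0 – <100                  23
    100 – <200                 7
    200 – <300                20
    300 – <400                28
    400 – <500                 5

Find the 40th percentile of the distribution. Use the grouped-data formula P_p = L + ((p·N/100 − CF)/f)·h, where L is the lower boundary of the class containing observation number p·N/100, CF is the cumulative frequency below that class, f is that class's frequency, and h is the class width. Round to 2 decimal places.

N = 83; target position k = 40/100 · 83 = 33.2.
Cumulative frequencies: 23, 30, 50, 78, 83.
Observation 33.2 falls in the class 200 – <300.
L = 200, CF = 30, f = 20, h = 100.
P40 = 200 + ((33.2 − 30)/20)·100 = 200 + 16 = 216.

216.00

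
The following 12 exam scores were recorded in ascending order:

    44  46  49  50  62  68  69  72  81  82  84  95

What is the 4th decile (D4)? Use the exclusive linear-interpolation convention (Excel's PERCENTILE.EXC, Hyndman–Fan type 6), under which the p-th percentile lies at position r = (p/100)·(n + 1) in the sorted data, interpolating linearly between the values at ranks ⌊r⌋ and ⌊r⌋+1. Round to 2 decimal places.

n = 12.
r = (40/100)·(12 + 1) = 5.2.
Rank 5 is 62 and rank 6 is 68.
Interpolate: 62 + 0.2·(68 − 62) = 62 + 0.2·6 = 63.2.

63.20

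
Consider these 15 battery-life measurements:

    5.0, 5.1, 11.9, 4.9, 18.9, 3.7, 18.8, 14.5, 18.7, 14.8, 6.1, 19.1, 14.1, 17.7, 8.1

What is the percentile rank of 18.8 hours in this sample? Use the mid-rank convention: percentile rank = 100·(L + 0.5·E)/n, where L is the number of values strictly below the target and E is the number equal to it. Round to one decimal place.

83.3

Sorted: 3.7, 4.9, 5.0, 5.1, 6.1, 8.1, 11.9, 14.1, 14.5, 14.8, 17.7, 18.7, 18.8, 18.9, 19.1.
Count below 18.8: L = 12; count equal: E = 1; n = 15.
Percentile rank = 100·(12 + 0.5·1)/15 = 100·12.5/15 = 83.33.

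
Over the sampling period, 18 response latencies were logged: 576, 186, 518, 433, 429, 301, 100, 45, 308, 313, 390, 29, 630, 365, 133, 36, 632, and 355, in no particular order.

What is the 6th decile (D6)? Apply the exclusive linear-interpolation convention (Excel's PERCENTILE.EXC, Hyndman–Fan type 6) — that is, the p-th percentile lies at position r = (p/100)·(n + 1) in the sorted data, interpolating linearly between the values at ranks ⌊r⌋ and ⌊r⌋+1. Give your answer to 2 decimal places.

Sorted: 29, 36, 45, 100, 133, 186, 301, 308, 313, 355, 365, 390, 429, 433, 518, 576, 630, 632.
n = 18.
r = (60/100)·(18 + 1) = 11.4.
Rank 11 is 365 and rank 12 is 390.
Interpolate: 365 + 0.4·(390 − 365) = 365 + 0.4·25 = 375.

375.00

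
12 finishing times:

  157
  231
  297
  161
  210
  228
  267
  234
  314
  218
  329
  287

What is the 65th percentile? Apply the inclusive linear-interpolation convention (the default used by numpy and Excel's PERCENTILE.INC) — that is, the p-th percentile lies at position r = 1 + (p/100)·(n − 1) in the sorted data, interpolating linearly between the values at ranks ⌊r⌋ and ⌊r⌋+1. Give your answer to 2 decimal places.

270.00

Sorted: 157, 161, 210, 218, 228, 231, 234, 267, 287, 297, 314, 329.
n = 12.
r = 1 + (65/100)·(12 − 1) = 1 + 7.15 = 8.15.
Rank 8 is 267 and rank 9 is 287.
Interpolate: 267 + 0.15·(287 − 267) = 267 + 0.15·20 = 270.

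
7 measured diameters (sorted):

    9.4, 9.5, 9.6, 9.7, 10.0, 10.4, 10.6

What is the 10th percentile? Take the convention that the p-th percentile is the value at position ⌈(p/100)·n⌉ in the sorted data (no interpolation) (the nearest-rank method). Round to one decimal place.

n = 7.
Position = ⌈10/100 · 7⌉ = ⌈0.7⌉ = 1.
The value at rank 1 is 9.4.

9.4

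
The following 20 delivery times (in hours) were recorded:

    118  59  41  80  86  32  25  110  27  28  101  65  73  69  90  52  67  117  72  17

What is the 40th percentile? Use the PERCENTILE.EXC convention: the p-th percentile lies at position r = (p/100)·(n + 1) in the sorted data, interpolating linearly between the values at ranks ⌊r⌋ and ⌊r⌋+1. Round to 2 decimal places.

61.40

Sorted: 17, 25, 27, 28, 32, 41, 52, 59, 65, 67, 69, 72, 73, 80, 86, 90, 101, 110, 117, 118.
n = 20.
r = (40/100)·(20 + 1) = 8.4.
Rank 8 is 59 and rank 9 is 65.
Interpolate: 59 + 0.4·(65 − 59) = 59 + 0.4·6 = 61.4.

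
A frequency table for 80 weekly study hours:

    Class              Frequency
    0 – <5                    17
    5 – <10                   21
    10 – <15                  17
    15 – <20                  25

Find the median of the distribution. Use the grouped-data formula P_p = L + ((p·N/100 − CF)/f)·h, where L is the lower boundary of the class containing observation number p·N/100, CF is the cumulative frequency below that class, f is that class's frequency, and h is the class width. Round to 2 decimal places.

10.59

N = 80; target position k = 50/100 · 80 = 40.
Cumulative frequencies: 17, 38, 55, 80.
Observation 40 falls in the class 10 – <15.
L = 10, CF = 38, f = 17, h = 5.
P50 = 10 + ((40 − 38)/17)·5 = 10 + 0.588235 = 10.5882.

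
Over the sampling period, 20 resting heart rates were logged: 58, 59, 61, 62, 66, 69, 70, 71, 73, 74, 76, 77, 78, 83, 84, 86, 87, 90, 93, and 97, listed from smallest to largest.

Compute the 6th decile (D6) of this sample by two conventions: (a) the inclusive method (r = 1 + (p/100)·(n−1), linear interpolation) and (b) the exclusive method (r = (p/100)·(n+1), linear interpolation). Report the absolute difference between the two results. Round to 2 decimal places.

n = 20.
(a) r = 12.4; between ranks 12 (77) and 13 (78): 77.4.
(b) r = 12.6; between ranks 12 (77) and 13 (78): 77.6.
|77.4 − 77.6| = 0.2.

0.20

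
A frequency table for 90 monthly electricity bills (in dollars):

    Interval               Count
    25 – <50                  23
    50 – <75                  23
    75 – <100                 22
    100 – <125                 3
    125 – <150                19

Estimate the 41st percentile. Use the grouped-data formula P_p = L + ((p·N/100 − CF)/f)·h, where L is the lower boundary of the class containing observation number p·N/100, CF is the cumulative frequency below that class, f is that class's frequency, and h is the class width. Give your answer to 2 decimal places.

65.11

N = 90; target position k = 41/100 · 90 = 36.9.
Cumulative frequencies: 23, 46, 68, 71, 90.
Observation 36.9 falls in the class 50 – <75.
L = 50, CF = 23, f = 23, h = 25.
P41 = 50 + ((36.9 − 23)/23)·25 = 50 + 15.1087 = 65.1087.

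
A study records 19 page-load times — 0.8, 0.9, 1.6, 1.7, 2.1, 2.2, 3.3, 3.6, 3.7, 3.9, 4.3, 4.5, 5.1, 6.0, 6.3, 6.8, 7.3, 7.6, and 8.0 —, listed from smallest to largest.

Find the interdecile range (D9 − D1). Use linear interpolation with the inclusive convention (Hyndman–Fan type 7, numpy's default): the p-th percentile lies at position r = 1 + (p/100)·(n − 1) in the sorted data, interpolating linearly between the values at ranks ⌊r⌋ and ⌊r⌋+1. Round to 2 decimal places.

5.90

n = 19.
P10: r = 2.8; ranks 2–3 are 0.9, 1.6; interpolating gives 1.46.
P90: r = 17.2; ranks 17–18 are 7.3, 7.6; interpolating gives 7.36.
Difference: 7.36 − 1.46 = 5.9.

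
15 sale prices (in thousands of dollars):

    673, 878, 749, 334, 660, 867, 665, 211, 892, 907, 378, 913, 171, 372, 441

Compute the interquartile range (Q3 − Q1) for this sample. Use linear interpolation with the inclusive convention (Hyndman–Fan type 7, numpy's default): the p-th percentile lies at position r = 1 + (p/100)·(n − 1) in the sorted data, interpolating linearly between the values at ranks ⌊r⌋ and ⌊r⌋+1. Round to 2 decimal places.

497.50

Sorted: 171, 211, 334, 372, 378, 441, 660, 665, 673, 749, 867, 878, 892, 907, 913.
n = 15.
P25: r = 4.5; ranks 4–5 are 372, 378; interpolating gives 375.
P75: r = 11.5; ranks 11–12 are 867, 878; interpolating gives 872.5.
Difference: 872.5 − 375 = 497.5.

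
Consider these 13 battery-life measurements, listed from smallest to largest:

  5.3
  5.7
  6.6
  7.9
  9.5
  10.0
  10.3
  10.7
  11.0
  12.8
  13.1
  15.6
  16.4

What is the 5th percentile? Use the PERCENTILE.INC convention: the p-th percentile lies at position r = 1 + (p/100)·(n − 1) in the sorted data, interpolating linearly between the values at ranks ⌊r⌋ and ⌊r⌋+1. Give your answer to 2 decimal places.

n = 13.
r = 1 + (5/100)·(13 − 1) = 1 + 0.6 = 1.6.
Rank 1 is 5.3 and rank 2 is 5.7.
Interpolate: 5.3 + 0.6·(5.7 − 5.3) = 5.3 + 0.6·0.4 = 5.54.

5.54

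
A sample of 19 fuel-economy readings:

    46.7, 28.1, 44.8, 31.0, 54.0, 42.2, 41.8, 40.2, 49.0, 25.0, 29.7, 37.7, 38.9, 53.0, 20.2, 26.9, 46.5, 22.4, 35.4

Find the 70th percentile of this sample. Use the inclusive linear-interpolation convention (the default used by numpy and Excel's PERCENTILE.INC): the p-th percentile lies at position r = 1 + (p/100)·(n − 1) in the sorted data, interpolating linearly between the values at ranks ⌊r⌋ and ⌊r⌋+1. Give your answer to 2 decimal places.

43.76

Sorted: 20.2, 22.4, 25.0, 26.9, 28.1, 29.7, 31.0, 35.4, 37.7, 38.9, 40.2, 41.8, 42.2, 44.8, 46.5, 46.7, 49.0, 53.0, 54.0.
n = 19.
r = 1 + (70/100)·(19 − 1) = 1 + 12.6 = 13.6.
Rank 13 is 42.2 and rank 14 is 44.8.
Interpolate: 42.2 + 0.6·(44.8 − 42.2) = 42.2 + 0.6·2.6 = 43.76.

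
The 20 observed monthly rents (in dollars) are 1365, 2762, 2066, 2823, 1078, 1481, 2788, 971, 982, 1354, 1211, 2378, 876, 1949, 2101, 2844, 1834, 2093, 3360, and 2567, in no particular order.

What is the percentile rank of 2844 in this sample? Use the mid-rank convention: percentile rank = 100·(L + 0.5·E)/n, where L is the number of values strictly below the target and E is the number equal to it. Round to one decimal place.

Sorted: 876, 971, 982, 1078, 1211, 1354, 1365, 1481, 1834, 1949, 2066, 2093, 2101, 2378, 2567, 2762, 2788, 2823, 2844, 3360.
Count below 2844: L = 18; count equal: E = 1; n = 20.
Percentile rank = 100·(18 + 0.5·1)/20 = 100·18.5/20 = 92.5.

92.5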